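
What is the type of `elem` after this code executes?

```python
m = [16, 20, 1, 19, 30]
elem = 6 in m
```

'in' operator returns bool

bool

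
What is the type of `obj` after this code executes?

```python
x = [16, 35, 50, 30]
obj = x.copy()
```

list.copy() returns list

list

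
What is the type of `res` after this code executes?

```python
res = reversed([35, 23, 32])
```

reversed() on a list returns a list_reverseiterator

list_reverseiterator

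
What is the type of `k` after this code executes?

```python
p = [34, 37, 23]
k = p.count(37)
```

list.count() returns int

int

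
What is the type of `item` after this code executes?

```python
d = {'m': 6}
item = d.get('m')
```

dict.get() returns the value (int) when key is found

int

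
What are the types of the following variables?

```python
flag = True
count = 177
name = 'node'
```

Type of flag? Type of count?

flag is bool; count is int

bool, int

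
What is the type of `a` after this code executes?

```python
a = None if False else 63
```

Ternary: condition is False, else branch (63) taken → int

int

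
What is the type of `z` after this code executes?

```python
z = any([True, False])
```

any() returns bool

bool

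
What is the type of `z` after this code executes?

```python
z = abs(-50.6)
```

abs() of float returns float

float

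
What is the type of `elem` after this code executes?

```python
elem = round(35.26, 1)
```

round() with ndigits arg returns float

float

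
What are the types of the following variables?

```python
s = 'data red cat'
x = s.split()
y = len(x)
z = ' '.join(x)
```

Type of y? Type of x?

len() returns int; str.split() returns list

int, list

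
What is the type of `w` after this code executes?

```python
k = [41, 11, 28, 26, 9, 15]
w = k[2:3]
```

Slicing a list always returns a list

list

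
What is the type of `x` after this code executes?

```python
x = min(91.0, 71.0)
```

min() of floats returns float

float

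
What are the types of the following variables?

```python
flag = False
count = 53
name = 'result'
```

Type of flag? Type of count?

flag is bool; count is int

bool, int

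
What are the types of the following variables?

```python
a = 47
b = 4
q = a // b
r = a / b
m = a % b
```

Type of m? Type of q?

int % int returns int; int // int returns int

int, int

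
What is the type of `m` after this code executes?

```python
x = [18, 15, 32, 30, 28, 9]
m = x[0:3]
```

Slicing a list always returns a list

list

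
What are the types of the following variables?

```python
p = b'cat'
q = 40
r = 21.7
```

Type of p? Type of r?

p is bytes; r is float

bytes, float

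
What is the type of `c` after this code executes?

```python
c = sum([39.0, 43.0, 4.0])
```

sum() of floats returns float

float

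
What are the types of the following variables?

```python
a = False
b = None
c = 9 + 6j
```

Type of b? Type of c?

b is NoneType; c is complex

NoneType, complex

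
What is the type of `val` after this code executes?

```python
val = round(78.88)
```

round() with no ndigits arg returns int

int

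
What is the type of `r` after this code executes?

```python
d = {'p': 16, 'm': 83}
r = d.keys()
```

.keys() returns a dict_keys view object

dict_keys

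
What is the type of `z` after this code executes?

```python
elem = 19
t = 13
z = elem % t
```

int % int returns int (19 % 13 = 6)

int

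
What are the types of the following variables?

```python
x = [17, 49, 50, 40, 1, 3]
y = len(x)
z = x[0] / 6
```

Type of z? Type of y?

int / int returns float; len() returns int

float, int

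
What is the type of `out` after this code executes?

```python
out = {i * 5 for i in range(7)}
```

A set comprehension {expr for x in iterable} produces a set

set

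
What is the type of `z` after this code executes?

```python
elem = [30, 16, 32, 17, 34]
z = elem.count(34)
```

list.count() returns int

int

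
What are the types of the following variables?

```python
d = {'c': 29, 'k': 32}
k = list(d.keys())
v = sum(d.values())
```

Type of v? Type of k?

sum of int values returns int; list(...) returns list

int, list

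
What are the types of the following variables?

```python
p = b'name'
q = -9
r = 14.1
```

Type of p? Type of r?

p is bytes; r is float

bytes, float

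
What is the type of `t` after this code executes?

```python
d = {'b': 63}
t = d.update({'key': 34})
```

dict.update() returns None

NoneType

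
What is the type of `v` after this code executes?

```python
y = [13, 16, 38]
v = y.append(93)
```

list.append() returns None (mutates in place)

NoneType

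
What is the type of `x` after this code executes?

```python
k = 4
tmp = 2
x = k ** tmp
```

int ** positive int returns int (4 ** 2 = 16)

int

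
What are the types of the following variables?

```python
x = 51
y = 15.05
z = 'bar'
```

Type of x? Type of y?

x is int; y is float

int, float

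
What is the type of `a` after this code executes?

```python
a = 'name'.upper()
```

str.upper() returns str

str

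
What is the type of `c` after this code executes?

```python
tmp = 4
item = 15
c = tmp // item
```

int // int returns int (4 // 15 = 0)

int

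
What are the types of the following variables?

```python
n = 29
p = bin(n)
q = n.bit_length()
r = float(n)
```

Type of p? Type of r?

bin() returns str; float() returns float

str, float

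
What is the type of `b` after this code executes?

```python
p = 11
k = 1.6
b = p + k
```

int + float returns float (11 + 1.6 = 12.6)

float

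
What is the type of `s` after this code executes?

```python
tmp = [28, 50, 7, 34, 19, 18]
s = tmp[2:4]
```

Slicing a list always returns a list

list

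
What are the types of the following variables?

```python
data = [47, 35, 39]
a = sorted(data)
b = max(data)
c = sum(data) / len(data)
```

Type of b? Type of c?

max of ints returns int; int / int returns float

int, float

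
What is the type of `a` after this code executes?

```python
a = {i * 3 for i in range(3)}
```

A set comprehension {expr for x in iterable} produces a set

set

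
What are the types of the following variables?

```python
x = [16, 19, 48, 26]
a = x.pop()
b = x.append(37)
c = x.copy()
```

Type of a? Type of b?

list.pop() returns the element (int); list.append() returns None

int, NoneType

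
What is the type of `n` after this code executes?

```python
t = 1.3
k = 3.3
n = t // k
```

float // float returns float (floor division preserves float type)

float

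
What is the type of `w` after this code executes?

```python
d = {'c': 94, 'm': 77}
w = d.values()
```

.values() returns a dict_values view object

dict_values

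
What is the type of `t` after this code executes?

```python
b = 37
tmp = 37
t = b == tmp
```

Equality comparison returns bool

bool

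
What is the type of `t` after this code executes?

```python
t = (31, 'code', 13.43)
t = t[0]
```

Index 0 of tuple is 31 which is int

int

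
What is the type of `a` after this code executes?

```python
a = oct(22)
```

oct() returns str representation

str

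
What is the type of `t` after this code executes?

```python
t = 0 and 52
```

'and' returns the first falsy value (0, which is int)

int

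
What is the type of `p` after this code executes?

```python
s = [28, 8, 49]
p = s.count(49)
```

list.count() returns int

int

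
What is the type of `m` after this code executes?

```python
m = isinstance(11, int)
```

isinstance() returns bool

bool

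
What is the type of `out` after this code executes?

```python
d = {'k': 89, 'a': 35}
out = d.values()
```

.values() returns a dict_values view object

dict_values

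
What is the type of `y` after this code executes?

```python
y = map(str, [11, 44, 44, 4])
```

map() returns a map iterator object

map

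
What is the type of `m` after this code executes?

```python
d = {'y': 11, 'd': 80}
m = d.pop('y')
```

dict.pop() returns the value (int)

int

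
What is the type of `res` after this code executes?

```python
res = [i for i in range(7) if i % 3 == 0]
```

A list comprehension [...] produces a list

list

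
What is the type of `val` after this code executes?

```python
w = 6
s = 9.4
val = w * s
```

int * float returns float (6 * 9.4 = 56.4)

float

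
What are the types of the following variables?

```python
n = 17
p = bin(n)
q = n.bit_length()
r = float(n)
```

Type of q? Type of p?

int.bit_length() returns int; bin() returns str

int, str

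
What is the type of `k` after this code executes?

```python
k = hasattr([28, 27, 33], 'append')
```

hasattr() returns bool

bool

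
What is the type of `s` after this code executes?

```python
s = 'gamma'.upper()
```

str.upper() returns str

str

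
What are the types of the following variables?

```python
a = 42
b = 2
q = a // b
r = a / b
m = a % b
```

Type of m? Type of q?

int % int returns int; int // int returns int

int, int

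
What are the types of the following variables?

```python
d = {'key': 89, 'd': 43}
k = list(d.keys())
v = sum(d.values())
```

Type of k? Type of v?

list(...) returns list; sum of int values returns int

list, int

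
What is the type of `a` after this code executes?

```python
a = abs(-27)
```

abs() of int returns int

int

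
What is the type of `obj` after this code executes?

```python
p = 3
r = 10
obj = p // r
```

int // int returns int (3 // 10 = 0)

int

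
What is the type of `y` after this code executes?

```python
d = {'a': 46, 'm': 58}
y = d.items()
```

dict.items() returns a dict_items view

dict_items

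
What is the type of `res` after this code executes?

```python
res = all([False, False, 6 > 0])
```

all() returns bool

bool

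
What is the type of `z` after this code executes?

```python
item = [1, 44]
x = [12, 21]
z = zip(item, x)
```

zip() returns a zip iterator object

zip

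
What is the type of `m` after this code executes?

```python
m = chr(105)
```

chr() returns str (single character)

str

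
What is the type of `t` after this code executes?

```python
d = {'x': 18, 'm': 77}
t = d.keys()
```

.keys() returns a dict_keys view object

dict_keys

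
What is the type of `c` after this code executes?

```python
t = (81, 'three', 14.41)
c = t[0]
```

Index 0 of tuple is 81 which is int

int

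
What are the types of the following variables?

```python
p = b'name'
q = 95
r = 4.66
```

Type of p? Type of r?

p is bytes; r is float

bytes, float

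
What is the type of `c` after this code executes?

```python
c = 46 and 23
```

'and' returns the last value when all truthy (23, which is int)

int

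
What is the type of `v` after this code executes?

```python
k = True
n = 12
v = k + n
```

bool + int returns int (True is 1, so 1 + 12 = 13)

int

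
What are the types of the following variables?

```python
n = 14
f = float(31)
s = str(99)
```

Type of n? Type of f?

n is int; f is float

int, float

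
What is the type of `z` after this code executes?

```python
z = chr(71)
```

chr() returns str (single character)

str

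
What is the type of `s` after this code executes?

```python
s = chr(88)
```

chr() returns str (single character)

str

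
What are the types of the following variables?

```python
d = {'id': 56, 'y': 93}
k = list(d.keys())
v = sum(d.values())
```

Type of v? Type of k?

sum of int values returns int; list(...) returns list

int, list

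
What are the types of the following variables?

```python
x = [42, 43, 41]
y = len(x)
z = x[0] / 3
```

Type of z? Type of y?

int / int returns float; len() returns int

float, int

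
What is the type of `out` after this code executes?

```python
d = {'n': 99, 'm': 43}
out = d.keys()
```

.keys() returns a dict_keys view object

dict_keys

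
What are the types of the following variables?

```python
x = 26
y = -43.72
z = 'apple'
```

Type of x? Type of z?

x is int; z is str

int, str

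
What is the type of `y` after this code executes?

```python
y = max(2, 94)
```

max() of ints returns int

int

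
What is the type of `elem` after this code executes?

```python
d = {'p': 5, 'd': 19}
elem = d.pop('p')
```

dict.pop() returns the value (int)

int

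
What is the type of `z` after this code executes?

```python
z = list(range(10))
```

list(range(...)) returns list

list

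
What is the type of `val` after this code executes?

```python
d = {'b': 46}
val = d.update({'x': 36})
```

dict.update() returns None

NoneType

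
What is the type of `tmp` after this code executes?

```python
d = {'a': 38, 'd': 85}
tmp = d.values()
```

.values() returns a dict_values view object

dict_values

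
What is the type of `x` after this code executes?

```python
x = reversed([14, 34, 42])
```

reversed() on a list returns a list_reverseiterator

list_reverseiterator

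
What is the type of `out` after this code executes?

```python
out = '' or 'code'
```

'or' returns first truthy value ('code', which is str)

str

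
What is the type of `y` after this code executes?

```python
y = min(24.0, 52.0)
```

min() of floats returns float

float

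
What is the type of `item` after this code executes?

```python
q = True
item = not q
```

'not' always returns bool

bool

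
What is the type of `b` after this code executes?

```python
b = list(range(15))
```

list(range(...)) returns list

list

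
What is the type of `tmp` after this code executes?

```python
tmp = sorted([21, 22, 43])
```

sorted() always returns list

list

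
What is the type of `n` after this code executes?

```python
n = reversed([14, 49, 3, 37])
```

reversed() on a list returns a list_reverseiterator

list_reverseiterator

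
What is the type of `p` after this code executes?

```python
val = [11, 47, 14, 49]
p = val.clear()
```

list.clear() returns None

NoneType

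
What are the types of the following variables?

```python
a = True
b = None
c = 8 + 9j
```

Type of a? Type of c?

a is bool; c is complex

bool, complex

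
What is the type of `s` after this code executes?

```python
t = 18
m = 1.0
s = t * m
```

int * float returns float (18 * 1.0 = 18.0)

float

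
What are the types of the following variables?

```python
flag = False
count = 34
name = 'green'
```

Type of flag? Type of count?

flag is bool; count is int

bool, int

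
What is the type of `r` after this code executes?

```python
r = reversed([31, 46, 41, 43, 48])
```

reversed() on a list returns a list_reverseiterator

list_reverseiterator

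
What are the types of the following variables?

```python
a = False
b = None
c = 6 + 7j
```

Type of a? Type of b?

a is bool; b is NoneType

bool, NoneType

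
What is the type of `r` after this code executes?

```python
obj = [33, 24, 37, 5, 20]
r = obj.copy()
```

list.copy() returns list

list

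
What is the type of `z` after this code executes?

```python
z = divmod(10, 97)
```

divmod() returns a tuple (quotient, remainder)

tuple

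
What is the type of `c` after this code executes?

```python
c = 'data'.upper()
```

str.upper() returns str

str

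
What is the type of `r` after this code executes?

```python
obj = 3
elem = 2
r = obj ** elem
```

int ** positive int returns int (3 ** 2 = 9)

int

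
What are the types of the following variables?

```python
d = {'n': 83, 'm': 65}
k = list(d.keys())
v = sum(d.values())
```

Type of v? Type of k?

sum of int values returns int; list(...) returns list

int, list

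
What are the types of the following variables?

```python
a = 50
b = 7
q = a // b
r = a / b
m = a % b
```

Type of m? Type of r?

int % int returns int; int / int returns float

int, float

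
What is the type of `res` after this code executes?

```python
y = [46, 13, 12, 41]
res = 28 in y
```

'in' operator returns bool

bool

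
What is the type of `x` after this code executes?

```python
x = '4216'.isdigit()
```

str.isdigit() returns bool

bool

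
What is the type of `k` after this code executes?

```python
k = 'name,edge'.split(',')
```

str.split() returns list

list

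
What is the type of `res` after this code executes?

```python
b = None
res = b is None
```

'is' comparison returns bool

bool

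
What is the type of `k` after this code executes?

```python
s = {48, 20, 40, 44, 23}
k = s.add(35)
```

set.add() returns None (mutates in place)

NoneType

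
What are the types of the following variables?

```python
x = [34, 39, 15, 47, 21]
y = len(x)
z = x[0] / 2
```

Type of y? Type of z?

len() returns int; int / int returns float

int, float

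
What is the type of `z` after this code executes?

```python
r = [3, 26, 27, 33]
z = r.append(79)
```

list.append() returns None (mutates in place)

NoneType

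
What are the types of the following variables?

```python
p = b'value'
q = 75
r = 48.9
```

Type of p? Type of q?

p is bytes; q is int

bytes, int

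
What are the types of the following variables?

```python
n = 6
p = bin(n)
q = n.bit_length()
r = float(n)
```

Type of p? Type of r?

bin() returns str; float() returns float

str, float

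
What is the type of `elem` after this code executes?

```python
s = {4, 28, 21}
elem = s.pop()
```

Popping from a set of ints returns int

int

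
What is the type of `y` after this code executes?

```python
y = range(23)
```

range() returns a range object

range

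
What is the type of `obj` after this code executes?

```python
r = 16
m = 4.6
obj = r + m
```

int + float returns float (16 + 4.6 = 20.6)

float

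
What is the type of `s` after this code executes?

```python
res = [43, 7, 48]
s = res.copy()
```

list.copy() returns list

list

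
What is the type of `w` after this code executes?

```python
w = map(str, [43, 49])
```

map() returns a map iterator object

map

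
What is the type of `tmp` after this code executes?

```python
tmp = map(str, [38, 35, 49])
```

map() returns a map iterator object

map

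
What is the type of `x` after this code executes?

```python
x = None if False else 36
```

Ternary: condition is False, else branch (36) taken → int

int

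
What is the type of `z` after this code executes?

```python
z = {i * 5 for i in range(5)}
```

A set comprehension {expr for x in iterable} produces a set

set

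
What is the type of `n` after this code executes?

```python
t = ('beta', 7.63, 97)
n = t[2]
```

Index 2 of tuple is 97 which is int

int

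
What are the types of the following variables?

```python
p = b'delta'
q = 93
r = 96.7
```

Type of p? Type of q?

p is bytes; q is int

bytes, int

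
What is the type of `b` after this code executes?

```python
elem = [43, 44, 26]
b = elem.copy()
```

list.copy() returns list

list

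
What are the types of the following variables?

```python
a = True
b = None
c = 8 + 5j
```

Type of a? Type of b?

a is bool; b is NoneType

bool, NoneType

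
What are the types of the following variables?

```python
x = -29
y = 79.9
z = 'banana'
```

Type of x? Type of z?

x is int; z is str

int, str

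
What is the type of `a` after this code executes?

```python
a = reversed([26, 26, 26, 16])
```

reversed() on a list returns a list_reverseiterator

list_reverseiterator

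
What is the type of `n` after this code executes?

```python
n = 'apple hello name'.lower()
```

str.lower() returns str

str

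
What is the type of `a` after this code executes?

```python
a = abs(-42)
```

abs() of int returns int

int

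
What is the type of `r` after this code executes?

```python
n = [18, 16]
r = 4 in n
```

'in' operator returns bool

bool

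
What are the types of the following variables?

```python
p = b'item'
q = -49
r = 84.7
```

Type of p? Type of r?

p is bytes; r is float

bytes, float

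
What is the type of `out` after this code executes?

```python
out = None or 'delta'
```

'or' with None returns the other value ('delta', str)

str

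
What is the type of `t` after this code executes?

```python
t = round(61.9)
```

round() with no ndigits arg returns int

int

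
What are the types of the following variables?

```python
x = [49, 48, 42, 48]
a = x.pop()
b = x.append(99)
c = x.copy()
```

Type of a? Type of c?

list.pop() returns the element (int); list.copy() returns list

int, list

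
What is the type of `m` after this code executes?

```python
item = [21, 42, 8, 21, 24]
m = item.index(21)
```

list.index() returns int

int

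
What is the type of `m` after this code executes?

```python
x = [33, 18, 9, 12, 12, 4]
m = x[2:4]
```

Slicing a list always returns a list

list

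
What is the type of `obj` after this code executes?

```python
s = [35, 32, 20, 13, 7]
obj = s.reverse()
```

list.reverse() returns None

NoneType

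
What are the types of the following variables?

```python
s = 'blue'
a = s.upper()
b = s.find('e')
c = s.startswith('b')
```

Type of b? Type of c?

str.find() returns int; str.startswith() returns bool

int, bool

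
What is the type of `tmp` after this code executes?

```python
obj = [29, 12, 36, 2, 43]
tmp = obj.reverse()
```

list.reverse() returns None

NoneType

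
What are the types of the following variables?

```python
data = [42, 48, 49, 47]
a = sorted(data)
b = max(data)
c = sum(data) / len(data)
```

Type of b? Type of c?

max of ints returns int; int / int returns float

int, float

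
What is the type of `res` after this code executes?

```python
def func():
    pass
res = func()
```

A function with no return statement returns None

NoneType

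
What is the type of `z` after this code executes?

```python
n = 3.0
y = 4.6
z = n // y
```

float // float returns float (floor division preserves float type)

float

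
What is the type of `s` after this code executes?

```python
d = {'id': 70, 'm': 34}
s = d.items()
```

dict.items() returns a dict_items view

dict_items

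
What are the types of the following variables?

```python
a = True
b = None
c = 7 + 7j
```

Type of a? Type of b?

a is bool; b is NoneType

bool, NoneType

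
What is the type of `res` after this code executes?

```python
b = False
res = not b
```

'not' always returns bool

bool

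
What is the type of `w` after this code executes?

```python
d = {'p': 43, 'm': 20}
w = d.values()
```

.values() returns a dict_values view object

dict_values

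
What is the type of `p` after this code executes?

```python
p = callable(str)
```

callable() returns bool

bool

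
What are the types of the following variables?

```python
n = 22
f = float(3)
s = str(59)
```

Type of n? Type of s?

n is int; s is str

int, str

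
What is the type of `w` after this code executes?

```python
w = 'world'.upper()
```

str.upper() returns str

str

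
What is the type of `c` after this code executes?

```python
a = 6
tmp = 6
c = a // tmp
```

int // int returns int (6 // 6 = 1)

int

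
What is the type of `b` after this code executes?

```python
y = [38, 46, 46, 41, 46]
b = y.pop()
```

list.pop() returns the popped element (int here)

int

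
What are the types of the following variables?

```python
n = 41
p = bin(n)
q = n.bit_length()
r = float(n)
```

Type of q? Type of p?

int.bit_length() returns int; bin() returns str

int, str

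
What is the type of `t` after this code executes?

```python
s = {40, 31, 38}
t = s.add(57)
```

set.add() returns None (mutates in place)

NoneType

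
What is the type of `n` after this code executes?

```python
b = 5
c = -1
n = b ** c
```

int ** negative int returns float

float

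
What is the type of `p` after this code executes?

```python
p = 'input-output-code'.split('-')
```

str.split() returns list

list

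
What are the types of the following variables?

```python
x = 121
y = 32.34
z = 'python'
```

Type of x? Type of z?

x is int; z is str

int, str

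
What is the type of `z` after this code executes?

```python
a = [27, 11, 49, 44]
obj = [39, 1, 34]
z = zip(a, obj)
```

zip() returns a zip iterator object

zip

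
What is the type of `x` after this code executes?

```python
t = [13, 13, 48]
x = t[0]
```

Indexing a list of ints returns int (t[0] = 13)

int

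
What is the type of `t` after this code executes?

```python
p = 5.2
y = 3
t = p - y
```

float - int returns float (5.2 - 3 = 2.2)

float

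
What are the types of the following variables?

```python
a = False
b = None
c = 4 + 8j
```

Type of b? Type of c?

b is NoneType; c is complex

NoneType, complex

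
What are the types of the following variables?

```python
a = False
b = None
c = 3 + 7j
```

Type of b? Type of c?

b is NoneType; c is complex

NoneType, complex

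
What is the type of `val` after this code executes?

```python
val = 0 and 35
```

'and' returns the first falsy value (0, which is int)

int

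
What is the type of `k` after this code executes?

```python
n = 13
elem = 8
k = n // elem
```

int // int returns int (13 // 8 = 1)

int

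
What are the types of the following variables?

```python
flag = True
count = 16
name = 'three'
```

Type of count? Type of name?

count is int; name is str

int, str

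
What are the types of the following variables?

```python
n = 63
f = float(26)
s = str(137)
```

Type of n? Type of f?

n is int; f is float

int, float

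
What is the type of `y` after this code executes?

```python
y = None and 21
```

'and' returns first falsy value (None)

NoneType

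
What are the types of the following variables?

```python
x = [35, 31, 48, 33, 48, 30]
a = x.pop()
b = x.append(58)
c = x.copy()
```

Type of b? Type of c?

list.append() returns None; list.copy() returns list

NoneType, list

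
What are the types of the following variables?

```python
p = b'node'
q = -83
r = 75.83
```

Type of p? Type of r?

p is bytes; r is float

bytes, float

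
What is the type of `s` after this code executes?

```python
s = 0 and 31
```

'and' returns the first falsy value (0, which is int)

int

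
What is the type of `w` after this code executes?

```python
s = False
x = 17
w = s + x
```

bool + int returns int (False is 0, so 0 + 17 = 17)

int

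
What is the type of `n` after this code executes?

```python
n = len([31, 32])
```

len() always returns int

int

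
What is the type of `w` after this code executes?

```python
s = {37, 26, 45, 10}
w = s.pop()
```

Popping from a set of ints returns int

int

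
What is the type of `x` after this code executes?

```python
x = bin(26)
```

bin() returns str representation

str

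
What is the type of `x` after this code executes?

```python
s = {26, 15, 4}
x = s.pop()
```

Popping from a set of ints returns int

int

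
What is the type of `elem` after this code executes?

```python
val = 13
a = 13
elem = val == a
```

Equality comparison returns bool

bool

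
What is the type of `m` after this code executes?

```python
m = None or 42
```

'or' with None returns the other value (42, int)

int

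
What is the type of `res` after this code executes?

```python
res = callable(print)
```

callable() returns bool

bool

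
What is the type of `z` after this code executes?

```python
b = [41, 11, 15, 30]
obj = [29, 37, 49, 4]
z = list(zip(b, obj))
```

list(zip(...)) returns a list of tuples

list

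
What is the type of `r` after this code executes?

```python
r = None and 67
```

'and' returns first falsy value (None)

NoneType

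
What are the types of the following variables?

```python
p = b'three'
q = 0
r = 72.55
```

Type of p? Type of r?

p is bytes; r is float

bytes, float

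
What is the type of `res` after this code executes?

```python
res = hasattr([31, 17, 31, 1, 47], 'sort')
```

hasattr() returns bool

bool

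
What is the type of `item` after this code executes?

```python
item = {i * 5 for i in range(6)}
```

A set comprehension {expr for x in iterable} produces a set

set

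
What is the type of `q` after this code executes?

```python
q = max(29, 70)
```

max() of ints returns int

int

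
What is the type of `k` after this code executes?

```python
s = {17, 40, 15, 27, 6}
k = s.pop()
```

Popping from a set of ints returns int

int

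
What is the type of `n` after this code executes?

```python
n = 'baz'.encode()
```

str.encode() returns bytes

bytes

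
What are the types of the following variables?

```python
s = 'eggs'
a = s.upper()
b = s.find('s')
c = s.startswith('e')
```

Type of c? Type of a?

str.startswith() returns bool; str.upper() returns str

bool, str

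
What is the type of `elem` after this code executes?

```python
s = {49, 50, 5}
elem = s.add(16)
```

set.add() returns None (mutates in place)

NoneType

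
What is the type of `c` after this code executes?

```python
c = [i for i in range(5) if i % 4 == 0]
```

A list comprehension [...] produces a list

list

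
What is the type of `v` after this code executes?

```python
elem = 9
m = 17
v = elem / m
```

int / int always returns float in Python 3 (9 / 17 = 0.529412)

float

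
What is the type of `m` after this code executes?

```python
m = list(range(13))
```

list(range(...)) returns list

list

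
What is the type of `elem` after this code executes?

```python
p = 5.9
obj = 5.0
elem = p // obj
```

float // float returns float (floor division preserves float type)

float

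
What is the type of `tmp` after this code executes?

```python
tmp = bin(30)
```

bin() returns str representation

str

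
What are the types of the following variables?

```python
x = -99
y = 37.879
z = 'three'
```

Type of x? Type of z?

x is int; z is str

int, str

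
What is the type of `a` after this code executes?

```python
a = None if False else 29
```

Ternary: condition is False, else branch (29) taken → int

int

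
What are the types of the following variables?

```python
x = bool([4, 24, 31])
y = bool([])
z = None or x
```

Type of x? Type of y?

bool() returns bool; bool() returns bool

bool, bool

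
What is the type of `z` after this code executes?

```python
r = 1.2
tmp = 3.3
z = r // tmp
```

float // float returns float (floor division preserves float type)

float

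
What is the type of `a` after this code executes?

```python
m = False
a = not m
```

'not' always returns bool

bool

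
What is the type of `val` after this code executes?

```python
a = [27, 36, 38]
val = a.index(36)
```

list.index() returns int

int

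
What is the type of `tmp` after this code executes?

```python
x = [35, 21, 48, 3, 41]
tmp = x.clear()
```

list.clear() returns None

NoneType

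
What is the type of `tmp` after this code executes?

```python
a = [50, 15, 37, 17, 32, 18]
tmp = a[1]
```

Indexing a list of ints returns int (a[1] = 15)

int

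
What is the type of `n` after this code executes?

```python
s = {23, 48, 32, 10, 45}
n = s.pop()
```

Popping from a set of ints returns int

int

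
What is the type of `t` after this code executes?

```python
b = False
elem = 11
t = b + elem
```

bool + int returns int (False is 0, so 0 + 11 = 11)

int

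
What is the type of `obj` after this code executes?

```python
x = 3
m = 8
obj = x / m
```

int / int always returns float in Python 3 (3 / 8 = 0.375)

float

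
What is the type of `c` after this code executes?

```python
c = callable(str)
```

callable() returns bool

bool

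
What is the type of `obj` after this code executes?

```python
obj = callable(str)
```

callable() returns bool

bool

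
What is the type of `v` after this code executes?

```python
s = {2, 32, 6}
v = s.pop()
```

Popping from a set of ints returns int

int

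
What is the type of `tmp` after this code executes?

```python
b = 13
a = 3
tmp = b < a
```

Comparison operators return bool

bool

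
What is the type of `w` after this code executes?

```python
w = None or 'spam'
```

'or' with None returns the other value ('spam', str)

str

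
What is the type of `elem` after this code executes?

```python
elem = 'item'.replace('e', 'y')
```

str.replace() returns str

str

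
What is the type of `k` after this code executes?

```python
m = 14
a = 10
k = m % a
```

int % int returns int (14 % 10 = 4)

int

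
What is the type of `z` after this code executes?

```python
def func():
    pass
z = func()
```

A function with no return statement returns None

NoneType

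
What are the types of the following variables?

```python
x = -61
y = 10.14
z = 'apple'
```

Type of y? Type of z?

y is float; z is str

float, str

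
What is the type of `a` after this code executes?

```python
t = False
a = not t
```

'not' always returns bool

bool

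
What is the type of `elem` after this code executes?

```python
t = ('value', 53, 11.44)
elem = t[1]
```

Index 1 of tuple is 53 which is int

int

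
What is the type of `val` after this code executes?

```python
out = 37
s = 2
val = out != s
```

Comparison operators return bool

bool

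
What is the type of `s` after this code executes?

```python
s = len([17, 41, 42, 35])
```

len() always returns int

int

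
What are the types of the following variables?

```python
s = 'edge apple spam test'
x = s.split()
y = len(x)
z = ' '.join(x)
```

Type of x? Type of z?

str.split() returns list; str.join() returns str

list, str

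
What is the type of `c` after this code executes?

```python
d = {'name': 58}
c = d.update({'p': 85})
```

dict.update() returns None

NoneType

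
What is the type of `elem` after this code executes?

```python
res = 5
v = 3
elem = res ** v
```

int ** positive int returns int (5 ** 3 = 125)

int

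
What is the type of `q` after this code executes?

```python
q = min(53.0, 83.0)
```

min() of floats returns float

float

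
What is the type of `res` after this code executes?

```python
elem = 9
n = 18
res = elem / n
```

int / int always returns float in Python 3 (9 / 18 = 0.5)

float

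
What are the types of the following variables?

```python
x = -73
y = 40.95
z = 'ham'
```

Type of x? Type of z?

x is int; z is str

int, str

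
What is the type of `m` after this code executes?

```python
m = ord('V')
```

ord() returns int (Unicode code point)

int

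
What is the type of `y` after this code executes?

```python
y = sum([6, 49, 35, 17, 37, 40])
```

sum() of ints returns int

int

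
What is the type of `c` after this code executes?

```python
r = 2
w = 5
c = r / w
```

int / int always returns float in Python 3 (2 / 5 = 0.4)

float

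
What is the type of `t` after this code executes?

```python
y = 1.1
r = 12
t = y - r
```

float - int returns float (1.1 - 12 = -10.9)

float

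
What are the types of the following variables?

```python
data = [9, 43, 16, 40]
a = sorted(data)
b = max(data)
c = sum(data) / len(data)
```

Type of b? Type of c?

max of ints returns int; int / int returns float

int, float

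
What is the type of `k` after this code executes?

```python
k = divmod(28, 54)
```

divmod() returns a tuple (quotient, remainder)

tuple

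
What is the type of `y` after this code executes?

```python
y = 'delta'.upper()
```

str.upper() returns str

str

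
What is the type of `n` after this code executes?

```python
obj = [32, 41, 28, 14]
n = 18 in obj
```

'in' operator returns bool

bool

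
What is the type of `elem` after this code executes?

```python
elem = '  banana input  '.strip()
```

str.strip() returns str

str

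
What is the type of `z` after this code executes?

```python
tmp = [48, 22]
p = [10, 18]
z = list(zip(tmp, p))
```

list(zip(...)) returns a list of tuples

list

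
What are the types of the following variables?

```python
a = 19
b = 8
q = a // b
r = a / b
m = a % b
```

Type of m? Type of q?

int % int returns int; int // int returns int

int, int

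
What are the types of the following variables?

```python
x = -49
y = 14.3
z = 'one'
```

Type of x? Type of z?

x is int; z is str

int, str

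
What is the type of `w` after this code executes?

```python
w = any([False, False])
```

any() returns bool

bool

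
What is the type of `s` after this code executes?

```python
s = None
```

None has type NoneType

NoneType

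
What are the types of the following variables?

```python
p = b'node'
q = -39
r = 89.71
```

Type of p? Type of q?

p is bytes; q is int

bytes, int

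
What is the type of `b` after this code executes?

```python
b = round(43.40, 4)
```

round() with ndigits arg returns float

float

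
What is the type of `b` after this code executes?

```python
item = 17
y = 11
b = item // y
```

int // int returns int (17 // 11 = 1)

int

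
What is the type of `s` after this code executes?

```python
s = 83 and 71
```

'and' returns the last value when all truthy (71, which is int)

int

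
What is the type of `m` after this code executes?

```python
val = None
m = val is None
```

'is' comparison returns bool

bool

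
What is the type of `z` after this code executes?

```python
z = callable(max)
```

callable() returns bool

bool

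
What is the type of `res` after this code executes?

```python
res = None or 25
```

'or' with None returns the other value (25, int)

int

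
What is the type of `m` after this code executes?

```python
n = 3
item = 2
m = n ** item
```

int ** positive int returns int (3 ** 2 = 9)

int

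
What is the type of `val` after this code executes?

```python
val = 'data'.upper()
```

str.upper() returns str

str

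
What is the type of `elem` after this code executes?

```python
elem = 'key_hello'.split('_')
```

str.split() returns list

list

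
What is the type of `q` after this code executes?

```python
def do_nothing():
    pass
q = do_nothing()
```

A function with no return statement returns None

NoneType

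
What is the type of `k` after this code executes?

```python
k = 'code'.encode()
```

str.encode() returns bytes

bytes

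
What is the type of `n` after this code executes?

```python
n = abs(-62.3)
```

abs() of float returns float

float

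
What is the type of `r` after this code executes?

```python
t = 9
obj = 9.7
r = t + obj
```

int + float returns float (9 + 9.7 = 18.7)

float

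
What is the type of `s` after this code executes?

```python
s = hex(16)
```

hex() returns str representation

str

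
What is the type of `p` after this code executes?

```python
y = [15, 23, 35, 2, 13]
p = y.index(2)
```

list.index() returns int

int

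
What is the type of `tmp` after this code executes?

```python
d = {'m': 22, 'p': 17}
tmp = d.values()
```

.values() returns a dict_values view object

dict_values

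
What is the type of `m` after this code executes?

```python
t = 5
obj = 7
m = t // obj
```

int // int returns int (5 // 7 = 0)

int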